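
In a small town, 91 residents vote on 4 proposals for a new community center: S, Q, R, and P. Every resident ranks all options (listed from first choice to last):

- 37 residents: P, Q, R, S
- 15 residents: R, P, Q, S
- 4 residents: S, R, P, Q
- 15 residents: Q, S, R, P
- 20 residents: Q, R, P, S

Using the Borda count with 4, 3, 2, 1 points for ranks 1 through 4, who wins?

Q

S: 37·1 + 15·1 + 4·4 + 15·3 + 20·1 = 133
Q: 37·3 + 15·2 + 4·1 + 15·4 + 20·4 = 285
R: 37·2 + 15·4 + 4·3 + 15·2 + 20·3 = 236
P: 37·4 + 15·3 + 4·2 + 15·1 + 20·2 = 256
Q has the highest Borda score (285).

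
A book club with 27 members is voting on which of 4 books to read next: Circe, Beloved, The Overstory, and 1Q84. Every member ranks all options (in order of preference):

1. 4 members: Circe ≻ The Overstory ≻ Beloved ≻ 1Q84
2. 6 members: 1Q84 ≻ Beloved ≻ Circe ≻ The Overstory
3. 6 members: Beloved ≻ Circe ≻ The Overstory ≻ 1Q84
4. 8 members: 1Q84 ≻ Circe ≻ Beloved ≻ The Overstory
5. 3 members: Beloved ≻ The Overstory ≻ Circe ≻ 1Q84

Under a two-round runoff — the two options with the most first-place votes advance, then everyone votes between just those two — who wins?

1Q84

Round 1 first-place votes: Circe 4, Beloved 9, The Overstory 0, 1Q84 14.
1Q84 and Beloved advance.
Runoff: 1Q84 is preferred to Beloved by 14 voters; Beloved by 13.
1Q84 wins the runoff.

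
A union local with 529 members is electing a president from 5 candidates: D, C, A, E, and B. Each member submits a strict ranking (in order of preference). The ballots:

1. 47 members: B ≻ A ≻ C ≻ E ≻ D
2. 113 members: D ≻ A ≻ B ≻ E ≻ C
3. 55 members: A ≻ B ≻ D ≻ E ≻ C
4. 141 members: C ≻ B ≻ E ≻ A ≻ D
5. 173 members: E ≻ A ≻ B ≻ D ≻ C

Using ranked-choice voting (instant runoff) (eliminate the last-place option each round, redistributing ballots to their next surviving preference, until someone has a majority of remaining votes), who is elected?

Round 1: D 113, C 141, A 55, E 173, B 47. Eliminate B.
Round 2: D 113, C 141, A 102, E 173. Eliminate A.
Round 3: D 168, C 188, E 173. Eliminate D.
Round 4: C 188, E 341. E has a majority.

E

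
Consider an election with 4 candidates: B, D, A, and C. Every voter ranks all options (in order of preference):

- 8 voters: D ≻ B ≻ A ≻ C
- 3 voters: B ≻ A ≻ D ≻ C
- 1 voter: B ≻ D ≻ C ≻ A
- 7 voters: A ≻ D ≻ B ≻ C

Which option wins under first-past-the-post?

D

First-place votes: B 4, D 8, A 7, C 0.
D has the most first-place votes.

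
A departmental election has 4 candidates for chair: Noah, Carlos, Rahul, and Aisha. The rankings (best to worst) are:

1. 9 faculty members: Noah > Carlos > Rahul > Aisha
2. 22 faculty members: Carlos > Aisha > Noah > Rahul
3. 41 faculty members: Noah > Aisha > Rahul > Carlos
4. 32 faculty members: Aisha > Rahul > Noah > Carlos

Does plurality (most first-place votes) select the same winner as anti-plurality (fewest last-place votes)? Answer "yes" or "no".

Plurality — first-place votes: Noah 50, Carlos 22, Rahul 0, Aisha 32. Winner: Noah.
Anti-plurality — last-place votes: Noah 0, Carlos 73, Rahul 22, Aisha 9. Winner: Noah.
The two methods agree.

yes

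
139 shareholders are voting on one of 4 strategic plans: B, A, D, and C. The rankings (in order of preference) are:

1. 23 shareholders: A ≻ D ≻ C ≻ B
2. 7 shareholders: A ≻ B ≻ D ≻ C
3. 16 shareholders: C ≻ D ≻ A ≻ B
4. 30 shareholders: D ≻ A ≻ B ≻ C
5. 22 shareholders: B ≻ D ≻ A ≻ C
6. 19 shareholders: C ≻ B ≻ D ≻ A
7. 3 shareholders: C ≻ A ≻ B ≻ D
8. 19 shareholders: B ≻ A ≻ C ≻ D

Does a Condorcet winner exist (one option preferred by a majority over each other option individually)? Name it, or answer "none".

none

Checking pairwise contests:
A beats B 79–60.
D beats A 87–52.
B beats D 70–69.
B beats C 78–61.
Every option loses at least one head-to-head, so there is no Condorcet winner.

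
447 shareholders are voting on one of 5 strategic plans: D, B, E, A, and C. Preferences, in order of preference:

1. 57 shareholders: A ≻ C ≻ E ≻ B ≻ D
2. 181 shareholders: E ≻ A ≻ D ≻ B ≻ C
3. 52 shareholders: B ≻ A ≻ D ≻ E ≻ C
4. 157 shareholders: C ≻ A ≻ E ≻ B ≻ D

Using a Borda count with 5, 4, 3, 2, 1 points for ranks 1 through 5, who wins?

D: 57·1 + 181·3 + 52·3 + 157·1 = 913
B: 57·2 + 181·2 + 52·5 + 157·2 = 1050
E: 57·3 + 181·5 + 52·2 + 157·3 = 1651
A: 57·5 + 181·4 + 52·4 + 157·4 = 1845
C: 57·4 + 181·1 + 52·1 + 157·5 = 1246
A has the highest Borda score (1845).

A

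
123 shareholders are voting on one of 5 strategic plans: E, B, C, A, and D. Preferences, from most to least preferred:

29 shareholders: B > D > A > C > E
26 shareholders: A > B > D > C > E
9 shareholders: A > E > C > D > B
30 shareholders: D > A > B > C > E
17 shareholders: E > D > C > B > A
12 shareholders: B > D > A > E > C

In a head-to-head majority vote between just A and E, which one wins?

Voters preferring A to E: 106; preferring E to A: 17.
A wins the head-to-head.

A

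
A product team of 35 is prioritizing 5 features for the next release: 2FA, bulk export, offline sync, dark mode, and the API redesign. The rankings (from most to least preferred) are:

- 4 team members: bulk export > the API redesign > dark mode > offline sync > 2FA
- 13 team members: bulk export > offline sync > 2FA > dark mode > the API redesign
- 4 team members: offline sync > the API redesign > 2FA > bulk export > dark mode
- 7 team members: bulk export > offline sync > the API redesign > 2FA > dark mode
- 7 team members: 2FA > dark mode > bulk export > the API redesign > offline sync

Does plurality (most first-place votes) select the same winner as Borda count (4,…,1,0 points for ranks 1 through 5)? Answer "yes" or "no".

yes

Plurality — first-place votes: 2FA 7, bulk export 24, offline sync 4, dark mode 0, the API redesign 0. Winner: bulk export.
Borda — scores: 2FA 69, bulk export 114, offline sync 80, dark mode 42, the API redesign 45. Winner: bulk export.
The two methods agree.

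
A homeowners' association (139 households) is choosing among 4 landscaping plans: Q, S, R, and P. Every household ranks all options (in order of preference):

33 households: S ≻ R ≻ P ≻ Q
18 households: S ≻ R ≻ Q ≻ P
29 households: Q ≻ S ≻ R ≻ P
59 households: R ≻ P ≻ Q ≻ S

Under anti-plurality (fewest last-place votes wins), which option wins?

Last-place votes: Q 33, S 59, R 0, P 47.
R is ranked last by the fewest voters, so R wins.

R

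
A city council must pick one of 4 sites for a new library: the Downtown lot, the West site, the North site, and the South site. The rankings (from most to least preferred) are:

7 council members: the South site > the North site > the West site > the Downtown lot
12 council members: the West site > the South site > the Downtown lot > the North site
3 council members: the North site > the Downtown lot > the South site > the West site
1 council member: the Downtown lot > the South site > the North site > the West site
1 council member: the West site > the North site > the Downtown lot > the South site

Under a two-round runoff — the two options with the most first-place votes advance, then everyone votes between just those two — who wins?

Round 1 first-place votes: the Downtown lot 1, the West site 13, the North site 3, the South site 7.
the West site and the South site advance.
Runoff: the West site is preferred to the South site by 13 voters; the South site by 11.
the West site wins the runoff.

the West site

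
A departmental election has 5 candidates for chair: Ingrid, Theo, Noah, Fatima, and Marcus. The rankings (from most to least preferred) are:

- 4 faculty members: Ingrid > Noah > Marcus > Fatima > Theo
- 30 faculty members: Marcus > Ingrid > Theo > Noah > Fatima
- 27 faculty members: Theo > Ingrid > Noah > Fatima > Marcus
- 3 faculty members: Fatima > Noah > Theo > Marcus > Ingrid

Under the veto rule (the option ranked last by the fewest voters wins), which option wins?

Noah

Last-place votes: Ingrid 3, Theo 4, Noah 0, Fatima 30, Marcus 27.
Noah is ranked last by the fewest voters, so Noah wins.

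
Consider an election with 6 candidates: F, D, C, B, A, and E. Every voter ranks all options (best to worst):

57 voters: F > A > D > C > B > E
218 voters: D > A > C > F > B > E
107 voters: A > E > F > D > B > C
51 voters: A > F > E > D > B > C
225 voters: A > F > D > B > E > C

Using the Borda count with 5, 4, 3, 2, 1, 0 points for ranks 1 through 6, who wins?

F: 57·5 + 218·2 + 107·3 + 51·4 + 225·4 = 2146
D: 57·3 + 218·5 + 107·2 + 51·2 + 225·3 = 2252
C: 57·2 + 218·3 + 107·0 + 51·0 + 225·0 = 768
B: 57·1 + 218·1 + 107·1 + 51·1 + 225·2 = 883
A: 57·4 + 218·4 + 107·5 + 51·5 + 225·5 = 3015
E: 57·0 + 218·0 + 107·4 + 51·3 + 225·1 = 806
A has the highest Borda score (3015).

A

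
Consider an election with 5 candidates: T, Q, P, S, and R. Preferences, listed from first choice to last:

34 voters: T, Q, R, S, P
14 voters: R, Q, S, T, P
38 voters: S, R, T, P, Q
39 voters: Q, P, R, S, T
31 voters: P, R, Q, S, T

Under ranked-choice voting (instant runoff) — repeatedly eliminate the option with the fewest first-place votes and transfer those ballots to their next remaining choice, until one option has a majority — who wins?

Round 1: T 34, Q 39, P 31, S 38, R 14. Eliminate R.
Round 2: T 34, Q 53, P 31, S 38. Eliminate P.
Round 3: T 34, Q 84, S 38. Q has a majority.

Q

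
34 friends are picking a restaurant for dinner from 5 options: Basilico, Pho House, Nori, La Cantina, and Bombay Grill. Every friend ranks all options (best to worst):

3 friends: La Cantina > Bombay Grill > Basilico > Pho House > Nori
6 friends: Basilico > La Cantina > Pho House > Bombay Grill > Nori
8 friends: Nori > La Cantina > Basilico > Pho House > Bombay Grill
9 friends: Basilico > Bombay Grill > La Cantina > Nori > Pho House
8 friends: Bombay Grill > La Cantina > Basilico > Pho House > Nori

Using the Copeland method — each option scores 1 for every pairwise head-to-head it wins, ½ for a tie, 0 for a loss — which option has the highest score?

La Cantina

Basilico: beats Pho House, Nori, and Bombay Grill; loses to La Cantina → score 3.
Pho House: ties Nori; loses to Basilico, La Cantina, and Bombay Grill → score 0.5.
Nori: ties Pho House; loses to Basilico, La Cantina, and Bombay Grill → score 0.5.
La Cantina: beats Basilico, Pho House, and Nori; ties Bombay Grill → score 3.5.
Bombay Grill: beats Pho House and Nori; ties La Cantina; loses to Basilico → score 2.5.
La Cantina has the best pairwise record.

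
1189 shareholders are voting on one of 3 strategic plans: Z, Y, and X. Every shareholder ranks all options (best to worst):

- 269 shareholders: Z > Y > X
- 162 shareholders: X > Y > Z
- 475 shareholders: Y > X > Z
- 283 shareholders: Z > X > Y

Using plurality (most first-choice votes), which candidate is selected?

First-place votes: Z 552, Y 475, X 162.
Z has the most first-place votes.

Z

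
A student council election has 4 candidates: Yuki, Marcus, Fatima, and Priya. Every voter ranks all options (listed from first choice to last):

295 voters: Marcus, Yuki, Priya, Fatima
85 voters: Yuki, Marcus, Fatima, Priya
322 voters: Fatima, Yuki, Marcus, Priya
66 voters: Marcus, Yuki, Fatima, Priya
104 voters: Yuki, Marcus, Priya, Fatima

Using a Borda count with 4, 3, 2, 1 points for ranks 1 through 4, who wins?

Yuki

Yuki: 295·3 + 85·4 + 322·3 + 66·3 + 104·4 = 2805
Marcus: 295·4 + 85·3 + 322·2 + 66·4 + 104·3 = 2655
Fatima: 295·1 + 85·2 + 322·4 + 66·2 + 104·1 = 1989
Priya: 295·2 + 85·1 + 322·1 + 66·1 + 104·2 = 1271
Yuki has the highest Borda score (2805).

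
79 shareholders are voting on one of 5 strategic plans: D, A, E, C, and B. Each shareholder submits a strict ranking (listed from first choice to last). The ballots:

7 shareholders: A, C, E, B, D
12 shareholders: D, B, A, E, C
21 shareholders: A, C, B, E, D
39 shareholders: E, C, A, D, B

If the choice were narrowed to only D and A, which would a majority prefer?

Voters preferring D to A: 12; preferring A to D: 67.
A wins the head-to-head.

A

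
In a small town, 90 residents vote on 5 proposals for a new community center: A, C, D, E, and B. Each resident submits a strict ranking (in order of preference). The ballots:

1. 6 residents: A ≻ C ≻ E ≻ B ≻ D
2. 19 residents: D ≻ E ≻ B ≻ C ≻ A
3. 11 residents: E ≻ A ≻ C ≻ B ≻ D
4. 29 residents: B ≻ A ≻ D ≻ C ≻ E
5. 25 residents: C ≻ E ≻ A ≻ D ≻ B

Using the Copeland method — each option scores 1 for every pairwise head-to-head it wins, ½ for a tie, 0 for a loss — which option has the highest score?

B

A: beats C and D; loses to E and B → score 2.
C: beats E; loses to A, D, and B → score 1.
D: beats C and E; loses to A and B → score 2.
E: beats A and B; loses to C and D → score 2.
B: beats A, C, and D; loses to E → score 3.
B has the best pairwise record.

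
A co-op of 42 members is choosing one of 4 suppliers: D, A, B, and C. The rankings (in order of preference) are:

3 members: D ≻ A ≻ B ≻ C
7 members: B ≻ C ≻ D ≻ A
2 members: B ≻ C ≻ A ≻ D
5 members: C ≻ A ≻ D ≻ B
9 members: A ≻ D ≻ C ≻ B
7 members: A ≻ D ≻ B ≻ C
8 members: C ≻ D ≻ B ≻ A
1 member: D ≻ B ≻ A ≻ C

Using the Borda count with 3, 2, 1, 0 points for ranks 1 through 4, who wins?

D: 3·3 + 7·1 + 2·0 + 5·1 + 9·2 + 7·2 + 8·2 + 1·3 = 72
A: 3·2 + 7·0 + 2·1 + 5·2 + 9·3 + 7·3 + 8·0 + 1·1 = 67
B: 3·1 + 7·3 + 2·3 + 5·0 + 9·0 + 7·1 + 8·1 + 1·2 = 47
C: 3·0 + 7·2 + 2·2 + 5·3 + 9·1 + 7·0 + 8·3 + 1·0 = 66
D has the highest Borda score (72).

D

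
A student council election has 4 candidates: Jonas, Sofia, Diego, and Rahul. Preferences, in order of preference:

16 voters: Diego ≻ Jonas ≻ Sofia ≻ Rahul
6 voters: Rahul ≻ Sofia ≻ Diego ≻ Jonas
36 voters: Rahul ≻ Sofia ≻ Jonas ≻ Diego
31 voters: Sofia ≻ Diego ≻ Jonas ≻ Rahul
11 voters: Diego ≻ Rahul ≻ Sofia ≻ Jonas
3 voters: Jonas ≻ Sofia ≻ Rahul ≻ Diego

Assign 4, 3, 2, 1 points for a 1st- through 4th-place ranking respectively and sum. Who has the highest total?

Sofia

Jonas: 16·3 + 6·1 + 36·2 + 31·2 + 11·1 + 3·4 = 211
Sofia: 16·2 + 6·3 + 36·3 + 31·4 + 11·2 + 3·3 = 313
Diego: 16·4 + 6·2 + 36·1 + 31·3 + 11·4 + 3·1 = 252
Rahul: 16·1 + 6·4 + 36·4 + 31·1 + 11·3 + 3·2 = 254
Sofia has the highest Borda score (313).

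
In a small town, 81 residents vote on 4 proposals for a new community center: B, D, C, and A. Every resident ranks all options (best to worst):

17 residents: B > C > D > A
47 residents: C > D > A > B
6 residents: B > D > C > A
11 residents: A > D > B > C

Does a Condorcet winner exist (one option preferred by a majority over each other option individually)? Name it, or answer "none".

C

C vs B: 47–34 for C.
C vs D: 64–17 for C.
C vs A: 70–11 for C.
C beats every other option head-to-head.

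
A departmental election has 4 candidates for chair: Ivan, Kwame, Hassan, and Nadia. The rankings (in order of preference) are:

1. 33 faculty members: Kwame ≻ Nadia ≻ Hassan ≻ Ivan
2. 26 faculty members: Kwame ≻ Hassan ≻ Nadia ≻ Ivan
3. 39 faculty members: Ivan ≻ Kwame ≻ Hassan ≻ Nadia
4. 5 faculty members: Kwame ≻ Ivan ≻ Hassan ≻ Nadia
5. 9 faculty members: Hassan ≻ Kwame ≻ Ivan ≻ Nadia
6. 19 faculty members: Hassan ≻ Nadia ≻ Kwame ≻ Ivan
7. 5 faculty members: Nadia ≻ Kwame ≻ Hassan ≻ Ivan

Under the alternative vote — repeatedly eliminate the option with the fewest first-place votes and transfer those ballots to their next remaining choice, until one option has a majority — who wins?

Kwame

Round 1: Ivan 39, Kwame 64, Hassan 28, Nadia 5. Eliminate Nadia.
Round 2: Ivan 39, Kwame 69, Hassan 28. Kwame has a majority.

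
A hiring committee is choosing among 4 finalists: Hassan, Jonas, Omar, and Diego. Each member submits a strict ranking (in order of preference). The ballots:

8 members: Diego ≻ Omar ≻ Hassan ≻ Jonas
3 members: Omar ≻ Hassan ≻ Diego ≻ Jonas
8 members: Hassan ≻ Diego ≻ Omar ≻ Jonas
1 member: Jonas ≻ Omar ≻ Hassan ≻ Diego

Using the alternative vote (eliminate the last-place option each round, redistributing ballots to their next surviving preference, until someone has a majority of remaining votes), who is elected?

Round 1: Hassan 8, Jonas 1, Omar 3, Diego 8. Eliminate Jonas.
Round 2: Hassan 8, Omar 4, Diego 8. Eliminate Omar.
Round 3: Hassan 12, Diego 8. Hassan has a majority.

Hassan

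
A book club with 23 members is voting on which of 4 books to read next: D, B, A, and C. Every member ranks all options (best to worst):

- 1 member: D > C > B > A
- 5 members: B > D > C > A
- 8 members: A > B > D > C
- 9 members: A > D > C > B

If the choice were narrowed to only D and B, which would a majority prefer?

B

Voters preferring D to B: 10; preferring B to D: 13.
B wins the head-to-head.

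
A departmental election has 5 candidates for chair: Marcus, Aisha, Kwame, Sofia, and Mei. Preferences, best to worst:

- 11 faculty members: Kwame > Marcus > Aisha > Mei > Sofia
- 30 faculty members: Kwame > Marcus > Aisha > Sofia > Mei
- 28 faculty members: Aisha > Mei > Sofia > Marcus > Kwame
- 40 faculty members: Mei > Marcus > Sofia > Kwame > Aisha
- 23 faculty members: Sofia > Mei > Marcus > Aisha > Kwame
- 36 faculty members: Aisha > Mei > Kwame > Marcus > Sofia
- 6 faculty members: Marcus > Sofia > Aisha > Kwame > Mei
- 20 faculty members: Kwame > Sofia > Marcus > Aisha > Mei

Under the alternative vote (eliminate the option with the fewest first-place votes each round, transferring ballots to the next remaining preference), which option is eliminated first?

Round 1: Marcus 6, Aisha 64, Kwame 61, Sofia 23, Mei 40. Eliminate Marcus.

Marcus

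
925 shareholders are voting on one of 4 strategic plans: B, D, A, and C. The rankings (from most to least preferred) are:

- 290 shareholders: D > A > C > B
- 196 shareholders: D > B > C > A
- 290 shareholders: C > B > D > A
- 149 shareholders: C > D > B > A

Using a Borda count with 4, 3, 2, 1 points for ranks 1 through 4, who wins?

B: 290·1 + 196·3 + 290·3 + 149·2 = 2046
D: 290·4 + 196·4 + 290·2 + 149·3 = 2971
A: 290·3 + 196·1 + 290·1 + 149·1 = 1505
C: 290·2 + 196·2 + 290·4 + 149·4 = 2728
D has the highest Borda score (2971).

D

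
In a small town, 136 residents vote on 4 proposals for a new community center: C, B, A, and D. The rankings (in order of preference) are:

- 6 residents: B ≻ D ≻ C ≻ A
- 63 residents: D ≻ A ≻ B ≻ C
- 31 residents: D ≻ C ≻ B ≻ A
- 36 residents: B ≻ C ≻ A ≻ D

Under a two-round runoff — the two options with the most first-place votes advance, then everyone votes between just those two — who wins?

D

Round 1 first-place votes: C 0, B 42, A 0, D 94.
D and B advance.
Runoff: D is preferred to B by 94 voters; B by 42.
D wins the runoff.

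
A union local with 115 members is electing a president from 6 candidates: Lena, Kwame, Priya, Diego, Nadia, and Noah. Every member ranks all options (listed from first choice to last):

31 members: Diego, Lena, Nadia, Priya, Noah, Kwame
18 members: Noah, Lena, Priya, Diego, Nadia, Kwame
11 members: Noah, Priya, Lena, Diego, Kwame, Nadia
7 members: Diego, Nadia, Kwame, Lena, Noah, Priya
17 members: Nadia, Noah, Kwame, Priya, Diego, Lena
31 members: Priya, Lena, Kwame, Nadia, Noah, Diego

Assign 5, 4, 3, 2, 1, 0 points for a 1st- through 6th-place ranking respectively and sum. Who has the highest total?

Lena: 31·4 + 18·4 + 11·3 + 7·2 + 17·0 + 31·4 = 367
Kwame: 31·0 + 18·0 + 11·1 + 7·3 + 17·3 + 31·3 = 176
Priya: 31·2 + 18·3 + 11·4 + 7·0 + 17·2 + 31·5 = 349
Diego: 31·5 + 18·2 + 11·2 + 7·5 + 17·1 + 31·0 = 265
Nadia: 31·3 + 18·1 + 11·0 + 7·4 + 17·5 + 31·2 = 286
Noah: 31·1 + 18·5 + 11·5 + 7·1 + 17·4 + 31·1 = 282
Lena has the highest Borda score (367).

Lena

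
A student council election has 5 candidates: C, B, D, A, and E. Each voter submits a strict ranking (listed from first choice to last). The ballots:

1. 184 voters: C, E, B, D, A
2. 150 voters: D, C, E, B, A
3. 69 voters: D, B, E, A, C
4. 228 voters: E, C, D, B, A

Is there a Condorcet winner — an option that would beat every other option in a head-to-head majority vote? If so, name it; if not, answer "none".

C vs B: 562–69 for C.
C vs D: 412–219 for C.
C vs A: 562–69 for C.
C vs E: 334–297 for C.
C beats every other option head-to-head.

C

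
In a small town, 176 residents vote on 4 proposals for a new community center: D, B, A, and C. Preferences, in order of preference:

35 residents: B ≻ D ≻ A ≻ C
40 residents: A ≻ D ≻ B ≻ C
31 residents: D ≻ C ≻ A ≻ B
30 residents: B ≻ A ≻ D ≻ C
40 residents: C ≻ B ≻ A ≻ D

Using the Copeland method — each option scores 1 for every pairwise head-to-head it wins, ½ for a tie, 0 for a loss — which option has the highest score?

B

D: beats C; loses to B and A → score 1.
B: beats D, A, and C → score 3.
A: beats D and C; loses to B → score 2.
C: loses to D, B, and A → score 0.
B has the best pairwise record.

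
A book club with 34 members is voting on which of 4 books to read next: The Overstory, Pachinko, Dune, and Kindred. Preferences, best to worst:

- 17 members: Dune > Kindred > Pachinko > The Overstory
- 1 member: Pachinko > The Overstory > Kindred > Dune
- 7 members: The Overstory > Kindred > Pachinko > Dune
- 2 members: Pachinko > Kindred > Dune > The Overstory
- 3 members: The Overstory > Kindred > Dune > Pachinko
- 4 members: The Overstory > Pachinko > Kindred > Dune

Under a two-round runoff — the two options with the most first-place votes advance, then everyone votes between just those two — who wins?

Round 1 first-place votes: The Overstory 14, Pachinko 3, Dune 17, Kindred 0.
Dune and The Overstory advance.
Runoff: Dune is preferred to The Overstory by 19 voters; The Overstory by 15.
Dune wins the runoff.

Dune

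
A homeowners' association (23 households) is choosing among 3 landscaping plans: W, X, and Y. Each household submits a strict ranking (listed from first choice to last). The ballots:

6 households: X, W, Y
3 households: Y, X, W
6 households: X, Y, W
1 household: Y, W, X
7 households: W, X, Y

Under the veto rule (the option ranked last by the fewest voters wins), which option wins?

X

Last-place votes: W 9, X 1, Y 13.
X is ranked last by the fewest voters, so X wins.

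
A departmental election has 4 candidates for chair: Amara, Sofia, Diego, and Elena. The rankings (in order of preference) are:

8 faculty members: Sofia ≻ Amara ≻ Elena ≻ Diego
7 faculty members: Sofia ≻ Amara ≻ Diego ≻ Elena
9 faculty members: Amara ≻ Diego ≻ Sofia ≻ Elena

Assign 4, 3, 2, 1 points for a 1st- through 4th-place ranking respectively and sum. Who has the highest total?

Amara: 8·3 + 7·3 + 9·4 = 81
Sofia: 8·4 + 7·4 + 9·2 = 78
Diego: 8·1 + 7·2 + 9·3 = 49
Elena: 8·2 + 7·1 + 9·1 = 32
Amara has the highest Borda score (81).

Amara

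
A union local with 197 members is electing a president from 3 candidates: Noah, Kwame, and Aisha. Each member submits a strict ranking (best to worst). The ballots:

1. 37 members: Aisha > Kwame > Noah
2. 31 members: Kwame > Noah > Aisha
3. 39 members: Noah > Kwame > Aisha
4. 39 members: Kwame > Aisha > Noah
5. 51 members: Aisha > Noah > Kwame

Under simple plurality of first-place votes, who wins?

First-place votes: Noah 39, Kwame 70, Aisha 88.
Aisha has the most first-place votes.

Aisha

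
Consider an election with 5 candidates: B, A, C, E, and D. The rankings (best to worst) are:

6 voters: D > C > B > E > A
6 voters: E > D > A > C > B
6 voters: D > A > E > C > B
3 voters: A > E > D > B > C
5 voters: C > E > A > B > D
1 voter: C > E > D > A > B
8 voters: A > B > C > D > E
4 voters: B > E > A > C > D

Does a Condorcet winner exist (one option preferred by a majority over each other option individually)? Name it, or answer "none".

Checking pairwise contests:
A beats B 29–10.
E beats A 22–17.
A beats C 27–12.
C beats E 20–19.
A beats D 20–19.
Every option loses at least one head-to-head, so there is no Condorcet winner.

none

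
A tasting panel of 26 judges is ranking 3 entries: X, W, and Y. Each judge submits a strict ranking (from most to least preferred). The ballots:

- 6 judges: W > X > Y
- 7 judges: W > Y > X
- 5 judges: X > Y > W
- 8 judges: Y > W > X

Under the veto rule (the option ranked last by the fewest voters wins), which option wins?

W

Last-place votes: X 15, W 5, Y 6.
W is ranked last by the fewest voters, so W wins.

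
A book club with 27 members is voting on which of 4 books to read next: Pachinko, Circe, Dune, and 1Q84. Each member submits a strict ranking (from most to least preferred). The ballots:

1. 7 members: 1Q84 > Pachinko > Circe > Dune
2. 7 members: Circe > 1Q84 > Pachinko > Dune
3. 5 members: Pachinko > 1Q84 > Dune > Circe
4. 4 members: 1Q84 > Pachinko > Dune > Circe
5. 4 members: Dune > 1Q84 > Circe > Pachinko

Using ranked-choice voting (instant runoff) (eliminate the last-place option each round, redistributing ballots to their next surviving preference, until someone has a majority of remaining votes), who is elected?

1Q84

Round 1: Pachinko 5, Circe 7, Dune 4, 1Q84 11. Eliminate Dune.
Round 2: Pachinko 5, Circe 7, 1Q84 15. 1Q84 has a majority.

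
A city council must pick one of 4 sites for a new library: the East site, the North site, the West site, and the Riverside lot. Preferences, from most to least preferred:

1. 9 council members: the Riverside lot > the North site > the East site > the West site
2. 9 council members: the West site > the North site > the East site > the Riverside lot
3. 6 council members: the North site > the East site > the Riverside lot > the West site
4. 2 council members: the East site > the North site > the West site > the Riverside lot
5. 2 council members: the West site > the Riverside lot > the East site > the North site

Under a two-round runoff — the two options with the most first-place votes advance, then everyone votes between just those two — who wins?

the Riverside lot

Round 1 first-place votes: the East site 2, the North site 6, the West site 11, the Riverside lot 9.
the West site and the Riverside lot advance.
Runoff: the West site is preferred to the Riverside lot by 13 voters; the Riverside lot by 15.
the Riverside lot wins the runoff.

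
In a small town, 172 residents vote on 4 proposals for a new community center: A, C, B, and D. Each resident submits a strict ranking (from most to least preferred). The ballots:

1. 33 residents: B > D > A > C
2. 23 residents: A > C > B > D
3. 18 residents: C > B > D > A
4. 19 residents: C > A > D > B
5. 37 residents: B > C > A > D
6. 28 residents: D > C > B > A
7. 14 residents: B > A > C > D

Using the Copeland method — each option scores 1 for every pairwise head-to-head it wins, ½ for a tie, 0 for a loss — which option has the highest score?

A: beats D; loses to C and B → score 1.
C: beats A, B, and D → score 3.
B: beats A and D; loses to C → score 2.
D: loses to A, C, and B → score 0.
C has the best pairwise record.

C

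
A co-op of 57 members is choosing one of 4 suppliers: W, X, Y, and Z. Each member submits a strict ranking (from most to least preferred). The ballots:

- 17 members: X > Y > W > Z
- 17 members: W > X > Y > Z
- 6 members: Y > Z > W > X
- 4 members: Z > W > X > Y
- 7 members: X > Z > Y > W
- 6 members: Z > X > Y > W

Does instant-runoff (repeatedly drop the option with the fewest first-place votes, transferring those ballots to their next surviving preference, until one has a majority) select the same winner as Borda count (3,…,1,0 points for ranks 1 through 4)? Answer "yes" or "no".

yes

Instant-runoff — R1 W 17, X 24, Y 6, Z 10 (Y out); R2 W 17, X 24, Z 16 (Z out); R3 W 27, X 30 (X winner). Winner: X.
Borda — scores: W 82, X 122, Y 82, Z 56. Winner: X.
The two methods agree.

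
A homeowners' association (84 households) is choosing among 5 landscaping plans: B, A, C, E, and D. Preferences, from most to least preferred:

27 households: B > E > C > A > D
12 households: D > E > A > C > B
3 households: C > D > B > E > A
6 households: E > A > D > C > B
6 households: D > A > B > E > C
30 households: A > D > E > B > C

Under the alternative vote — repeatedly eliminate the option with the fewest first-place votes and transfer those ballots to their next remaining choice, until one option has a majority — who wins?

Round 1: B 27, A 30, C 3, E 6, D 18. Eliminate C.
Round 2: B 27, A 30, E 6, D 21. Eliminate E.
Round 3: B 27, A 36, D 21. Eliminate D.
Round 4: B 30, A 54. A has a majority.

A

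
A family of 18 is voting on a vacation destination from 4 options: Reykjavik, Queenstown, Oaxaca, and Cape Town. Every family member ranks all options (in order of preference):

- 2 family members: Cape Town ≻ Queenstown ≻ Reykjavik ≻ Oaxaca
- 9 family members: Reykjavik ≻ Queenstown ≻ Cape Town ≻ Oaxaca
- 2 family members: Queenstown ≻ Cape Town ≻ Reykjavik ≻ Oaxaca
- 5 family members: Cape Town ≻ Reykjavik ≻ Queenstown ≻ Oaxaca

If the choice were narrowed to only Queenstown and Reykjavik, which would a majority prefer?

Voters preferring Queenstown to Reykjavik: 4; preferring Reykjavik to Queenstown: 14.
Reykjavik wins the head-to-head.

Reykjavik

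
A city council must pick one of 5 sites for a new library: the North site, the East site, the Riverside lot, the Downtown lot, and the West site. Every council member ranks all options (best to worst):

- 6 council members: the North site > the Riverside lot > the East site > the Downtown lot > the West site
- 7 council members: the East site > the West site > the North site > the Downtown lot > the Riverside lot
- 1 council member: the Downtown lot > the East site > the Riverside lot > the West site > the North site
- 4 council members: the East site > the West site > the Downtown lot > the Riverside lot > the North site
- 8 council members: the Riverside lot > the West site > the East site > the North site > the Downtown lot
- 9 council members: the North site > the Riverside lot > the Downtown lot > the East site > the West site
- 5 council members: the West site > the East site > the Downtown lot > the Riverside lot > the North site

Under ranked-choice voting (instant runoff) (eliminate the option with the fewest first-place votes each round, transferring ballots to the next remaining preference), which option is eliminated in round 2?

Round 1: the North site 15, the East site 11, the Riverside lot 8, the Downtown lot 1, the West site 5. Eliminate the Downtown lot.
Round 2: the North site 15, the East site 12, the Riverside lot 8, the West site 5. Eliminate the West site.

the West site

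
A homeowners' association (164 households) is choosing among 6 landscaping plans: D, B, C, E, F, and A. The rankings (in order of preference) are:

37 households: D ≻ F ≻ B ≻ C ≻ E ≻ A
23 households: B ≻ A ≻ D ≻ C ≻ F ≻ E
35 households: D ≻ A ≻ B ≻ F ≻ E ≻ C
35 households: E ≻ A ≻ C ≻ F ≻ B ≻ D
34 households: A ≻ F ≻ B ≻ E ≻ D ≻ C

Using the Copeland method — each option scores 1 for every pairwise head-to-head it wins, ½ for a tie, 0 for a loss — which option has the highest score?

A

D: beats C, E, and F; loses to B and A → score 3.
B: beats D, C, and E; loses to F and A → score 3.
C: loses to D, B, E, F, and A → score 0.
E: beats C; loses to D, B, F, and A → score 1.
F: beats B, C, and E; loses to D and A → score 3.
A: beats D, B, C, E, and F → score 5.
A has the best pairwise record.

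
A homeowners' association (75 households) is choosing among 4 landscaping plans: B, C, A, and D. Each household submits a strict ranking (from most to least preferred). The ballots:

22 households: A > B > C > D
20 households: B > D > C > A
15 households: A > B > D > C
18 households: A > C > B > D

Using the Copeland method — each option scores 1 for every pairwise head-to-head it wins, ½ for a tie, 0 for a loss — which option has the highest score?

B: beats C and D; loses to A → score 2.
C: beats D; loses to B and A → score 1.
A: beats B, C, and D → score 3.
D: loses to B, C, and A → score 0.
A has the best pairwise record.

A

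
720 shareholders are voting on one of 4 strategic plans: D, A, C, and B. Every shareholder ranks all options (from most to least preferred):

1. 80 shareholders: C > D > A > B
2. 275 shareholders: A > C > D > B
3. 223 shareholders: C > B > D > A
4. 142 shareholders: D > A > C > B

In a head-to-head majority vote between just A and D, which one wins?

D

Voters preferring A to D: 275; preferring D to A: 445.
D wins the head-to-head.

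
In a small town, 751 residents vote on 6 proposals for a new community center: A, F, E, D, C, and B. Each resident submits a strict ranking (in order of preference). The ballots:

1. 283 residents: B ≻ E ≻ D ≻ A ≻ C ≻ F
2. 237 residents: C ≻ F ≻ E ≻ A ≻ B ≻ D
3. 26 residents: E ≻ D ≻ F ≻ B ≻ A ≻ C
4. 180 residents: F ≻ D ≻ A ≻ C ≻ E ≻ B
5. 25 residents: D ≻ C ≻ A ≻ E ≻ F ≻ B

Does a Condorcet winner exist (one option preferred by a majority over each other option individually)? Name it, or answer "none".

none

Checking pairwise contests:
F beats A 443–308.
C beats F 545–206.
F beats E 417–334.
F beats D 417–334.
A beats C 489–262.
A beats B 442–309.
Every option loses at least one head-to-head, so there is no Condorcet winner.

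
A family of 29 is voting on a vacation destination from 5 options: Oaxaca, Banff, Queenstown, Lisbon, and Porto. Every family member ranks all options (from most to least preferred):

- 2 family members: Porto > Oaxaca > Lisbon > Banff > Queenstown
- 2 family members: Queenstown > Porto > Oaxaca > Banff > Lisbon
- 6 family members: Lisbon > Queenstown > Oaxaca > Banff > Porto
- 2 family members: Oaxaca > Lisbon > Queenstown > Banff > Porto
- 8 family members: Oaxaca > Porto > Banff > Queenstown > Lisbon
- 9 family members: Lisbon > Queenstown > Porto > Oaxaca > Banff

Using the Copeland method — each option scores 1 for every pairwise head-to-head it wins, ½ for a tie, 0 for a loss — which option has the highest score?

Oaxaca: beats Banff and Porto; loses to Queenstown and Lisbon → score 2.
Banff: loses to Oaxaca, Queenstown, Lisbon, and Porto → score 0.
Queenstown: beats Oaxaca, Banff, and Porto; loses to Lisbon → score 3.
Lisbon: beats Oaxaca, Banff, Queenstown, and Porto → score 4.
Porto: beats Banff; loses to Oaxaca, Queenstown, and Lisbon → score 1.
Lisbon has the best pairwise record.

Lisbon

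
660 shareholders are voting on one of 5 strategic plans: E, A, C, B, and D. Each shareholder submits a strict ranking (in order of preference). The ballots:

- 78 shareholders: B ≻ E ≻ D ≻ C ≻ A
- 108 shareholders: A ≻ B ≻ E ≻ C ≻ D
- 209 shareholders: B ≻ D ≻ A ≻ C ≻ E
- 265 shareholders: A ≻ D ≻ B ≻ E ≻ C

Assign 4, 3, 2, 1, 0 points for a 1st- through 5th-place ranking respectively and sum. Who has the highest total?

B

E: 78·3 + 108·2 + 209·0 + 265·1 = 715
A: 78·0 + 108·4 + 209·2 + 265·4 = 1910
C: 78·1 + 108·1 + 209·1 + 265·0 = 395
B: 78·4 + 108·3 + 209·4 + 265·2 = 2002
D: 78·2 + 108·0 + 209·3 + 265·3 = 1578
B has the highest Borda score (2002).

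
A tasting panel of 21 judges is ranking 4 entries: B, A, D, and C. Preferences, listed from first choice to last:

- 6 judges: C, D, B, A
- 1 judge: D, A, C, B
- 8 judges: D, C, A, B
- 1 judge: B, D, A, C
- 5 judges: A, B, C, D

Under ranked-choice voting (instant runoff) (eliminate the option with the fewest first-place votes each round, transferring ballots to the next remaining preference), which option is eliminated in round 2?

A

Round 1: B 1, A 5, D 9, C 6. Eliminate B.
Round 2: A 5, D 10, C 6. Eliminate A.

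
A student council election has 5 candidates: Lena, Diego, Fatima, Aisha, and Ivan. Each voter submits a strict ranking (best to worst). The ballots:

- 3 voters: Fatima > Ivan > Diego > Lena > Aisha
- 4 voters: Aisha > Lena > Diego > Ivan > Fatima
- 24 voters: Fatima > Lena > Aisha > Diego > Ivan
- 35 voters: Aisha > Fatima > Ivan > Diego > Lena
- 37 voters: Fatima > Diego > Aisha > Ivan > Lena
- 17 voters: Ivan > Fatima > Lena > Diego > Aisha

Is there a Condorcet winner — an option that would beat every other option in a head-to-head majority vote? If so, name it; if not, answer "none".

Fatima vs Lena: 116–4 for Fatima.
Fatima vs Diego: 116–4 for Fatima.
Fatima vs Aisha: 81–39 for Fatima.
Fatima vs Ivan: 99–21 for Fatima.
Fatima beats every other option head-to-head.

Fatima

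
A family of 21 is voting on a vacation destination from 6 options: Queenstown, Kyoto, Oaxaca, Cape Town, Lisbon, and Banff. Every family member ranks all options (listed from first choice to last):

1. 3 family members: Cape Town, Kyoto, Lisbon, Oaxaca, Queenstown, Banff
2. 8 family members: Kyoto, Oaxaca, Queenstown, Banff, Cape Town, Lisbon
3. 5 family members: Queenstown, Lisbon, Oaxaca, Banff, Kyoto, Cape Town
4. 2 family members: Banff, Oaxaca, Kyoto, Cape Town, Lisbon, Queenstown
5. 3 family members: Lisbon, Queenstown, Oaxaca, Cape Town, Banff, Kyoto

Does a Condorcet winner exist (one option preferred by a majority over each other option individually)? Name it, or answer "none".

Kyoto

Kyoto vs Queenstown: 13–8 for Kyoto.
Kyoto vs Oaxaca: 11–10 for Kyoto.
Kyoto vs Cape Town: 15–6 for Kyoto.
Kyoto vs Lisbon: 13–8 for Kyoto.
Kyoto vs Banff: 11–10 for Kyoto.
Kyoto beats every other option head-to-head.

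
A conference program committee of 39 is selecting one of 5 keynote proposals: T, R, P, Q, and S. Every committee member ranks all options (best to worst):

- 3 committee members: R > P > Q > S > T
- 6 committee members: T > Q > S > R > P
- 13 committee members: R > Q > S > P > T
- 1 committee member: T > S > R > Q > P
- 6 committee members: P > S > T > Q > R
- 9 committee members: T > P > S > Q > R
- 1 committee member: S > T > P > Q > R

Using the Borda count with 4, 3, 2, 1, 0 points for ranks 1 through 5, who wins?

T: 3·0 + 6·4 + 13·0 + 1·4 + 6·2 + 9·4 + 1·3 = 79
R: 3·4 + 6·1 + 13·4 + 1·2 + 6·0 + 9·0 + 1·0 = 72
P: 3·3 + 6·0 + 13·1 + 1·0 + 6·4 + 9·3 + 1·2 = 75
Q: 3·2 + 6·3 + 13·3 + 1·1 + 6·1 + 9·1 + 1·1 = 80
S: 3·1 + 6·2 + 13·2 + 1·3 + 6·3 + 9·2 + 1·4 = 84
S has the highest Borda score (84).

S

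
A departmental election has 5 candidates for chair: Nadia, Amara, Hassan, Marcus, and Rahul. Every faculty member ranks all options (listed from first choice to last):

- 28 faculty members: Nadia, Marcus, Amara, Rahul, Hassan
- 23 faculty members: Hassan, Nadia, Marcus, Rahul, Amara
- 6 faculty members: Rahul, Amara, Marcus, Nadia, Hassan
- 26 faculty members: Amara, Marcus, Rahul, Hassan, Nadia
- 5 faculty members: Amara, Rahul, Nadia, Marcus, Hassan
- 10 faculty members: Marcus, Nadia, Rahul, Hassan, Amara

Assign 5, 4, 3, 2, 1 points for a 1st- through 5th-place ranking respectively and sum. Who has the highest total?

Nadia: 28·5 + 23·4 + 6·2 + 26·1 + 5·3 + 10·4 = 325
Amara: 28·3 + 23·1 + 6·4 + 26·5 + 5·5 + 10·1 = 296
Hassan: 28·1 + 23·5 + 6·1 + 26·2 + 5·1 + 10·2 = 226
Marcus: 28·4 + 23·3 + 6·3 + 26·4 + 5·2 + 10·5 = 363
Rahul: 28·2 + 23·2 + 6·5 + 26·3 + 5·4 + 10·3 = 260
Marcus has the highest Borda score (363).

Marcus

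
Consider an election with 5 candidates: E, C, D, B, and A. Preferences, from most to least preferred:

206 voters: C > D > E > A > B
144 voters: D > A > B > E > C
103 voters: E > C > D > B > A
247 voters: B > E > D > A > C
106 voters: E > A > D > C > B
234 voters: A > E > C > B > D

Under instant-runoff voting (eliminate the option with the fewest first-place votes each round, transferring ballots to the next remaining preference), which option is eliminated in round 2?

C

Round 1: E 209, C 206, D 144, B 247, A 234. Eliminate D.
Round 2: E 209, C 206, B 247, A 378. Eliminate C.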